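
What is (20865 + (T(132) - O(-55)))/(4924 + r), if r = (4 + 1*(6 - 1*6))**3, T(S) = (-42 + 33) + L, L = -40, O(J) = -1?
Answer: 20817/4988 ≈ 4.1734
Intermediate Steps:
T(S) = -49 (T(S) = (-42 + 33) - 40 = -9 - 40 = -49)
r = 64 (r = (4 + 1*(6 - 6))**3 = (4 + 1*0)**3 = (4 + 0)**3 = 4**3 = 64)
(20865 + (T(132) - O(-55)))/(4924 + r) = (20865 + (-49 - 1*(-1)))/(4924 + 64) = (20865 + (-49 + 1))/4988 = (20865 - 48)*(1/4988) = 20817*(1/4988) = 20817/4988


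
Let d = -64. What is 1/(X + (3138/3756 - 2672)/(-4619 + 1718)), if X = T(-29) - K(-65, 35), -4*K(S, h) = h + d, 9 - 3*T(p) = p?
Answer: 3632052/23017913 ≈ 0.15779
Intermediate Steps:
T(p) = 3 - p/3
K(S, h) = 16 - h/4 (K(S, h) = -(h - 64)/4 = -(-64 + h)/4 = 16 - h/4)
X = 65/12 (X = (3 - 1/3*(-29)) - (16 - 1/4*35) = (3 + 29/3) - (16 - 35/4) = 38/3 - 1*29/4 = 38/3 - 29/4 = 65/12 ≈ 5.4167)
1/(X + (3138/3756 - 2672)/(-4619 + 1718)) = 1/(65/12 + (3138/3756 - 2672)/(-4619 + 1718)) = 1/(65/12 + (3138*(1/3756) - 2672)/(-2901)) = 1/(65/12 + (523/626 - 2672)*(-1/2901)) = 1/(65/12 - 1672149/626*(-1/2901)) = 1/(65/12 + 557383/605342) = 1/(23017913/3632052) = 3632052/23017913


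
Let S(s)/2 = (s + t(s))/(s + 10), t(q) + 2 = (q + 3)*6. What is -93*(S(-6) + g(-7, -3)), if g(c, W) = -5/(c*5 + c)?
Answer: 16771/14 ≈ 1197.9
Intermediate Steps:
t(q) = 16 + 6*q (t(q) = -2 + (q + 3)*6 = -2 + (3 + q)*6 = -2 + (18 + 6*q) = 16 + 6*q)
g(c, W) = -5/(6*c) (g(c, W) = -5/(5*c + c) = -5*1/(6*c) = -5/(6*c))
S(s) = 2*(16 + 7*s)/(10 + s) (S(s) = 2*((s + (16 + 6*s))/(s + 10)) = 2*((16 + 7*s)/(10 + s)) = 2*(16 + 7*s)/(10 + s))
-93*(S(-6) + g(-7, -3)) = -93*(2*(16 + 7*(-6))/(10 - 6) - 5/6/(-7)) = -93*(2*(16 - 42)/4 - 5/6*(-1/7)) = -93*(2*(1/4)*(-26) + 5/42) = -93*(-13 + 5/42) = -93*(-541/42) = 16771/14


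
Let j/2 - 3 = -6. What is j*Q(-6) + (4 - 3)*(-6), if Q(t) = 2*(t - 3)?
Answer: 102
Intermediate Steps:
Q(t) = -6 + 2*t (Q(t) = 2*(-3 + t) = -6 + 2*t)
j = -6 (j = 6 + 2*(-6) = 6 - 12 = -6)
j*Q(-6) + (4 - 3)*(-6) = -6*(-6 + 2*(-6)) + (4 - 3)*(-6) = -6*(-6 - 12) + 1*(-6) = -6*(-18) - 6 = 108 - 6 = 102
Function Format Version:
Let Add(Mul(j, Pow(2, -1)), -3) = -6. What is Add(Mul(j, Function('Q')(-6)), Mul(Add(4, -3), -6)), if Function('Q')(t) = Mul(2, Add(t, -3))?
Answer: 102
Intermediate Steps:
Function('Q')(t) = Add(-6, Mul(2, t)) (Function('Q')(t) = Mul(2, Add(-3, t)) = Add(-6, Mul(2, t)))
j = -6 (j = Add(6, Mul(2, -6)) = Add(6, -12) = -6)
Add(Mul(j, Function('Q')(-6)), Mul(Add(4, -3), -6)) = Add(Mul(-6, Add(-6, Mul(2, -6))), Mul(Add(4, -3), -6)) = Add(Mul(-6, Add(-6, -12)), Mul(1, -6)) = Add(Mul(-6, -18), -6) = Add(108, -6) = 102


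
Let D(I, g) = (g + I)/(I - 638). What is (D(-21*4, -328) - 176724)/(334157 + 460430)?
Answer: -63797158/286845907 ≈ -0.22241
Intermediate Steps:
D(I, g) = (I + g)/(-638 + I)
(D(-21*4, -328) - 176724)/(334157 + 460430) = ((-21*4 - 328)/(-638 - 21*4) - 176724)/(334157 + 460430) = ((-84 - 328)/(-638 - 84) - 176724)/794587 = (-412/(-722) - 176724)*(1/794587) = (-1/722*(-412) - 176724)*(1/794587) = (206/361 - 176724)*(1/794587) = -63797158/361*1/794587 = -63797158/286845907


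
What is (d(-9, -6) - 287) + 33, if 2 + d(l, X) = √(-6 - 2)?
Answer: -256 + 2*I*√2 ≈ -256.0 + 2.8284*I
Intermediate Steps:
d(l, X) = -2 + 2*I*√2 (d(l, X) = -2 + √(-6 - 2) = -2 + √(-8) = -2 + 2*I*√2)
(d(-9, -6) - 287) + 33 = ((-2 + 2*I*√2) - 287) + 33 = (-289 + 2*I*√2) + 33 = -256 + 2*I*√2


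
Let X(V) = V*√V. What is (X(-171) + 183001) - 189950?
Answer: -6949 - 513*I*√19 ≈ -6949.0 - 2236.1*I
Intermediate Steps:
X(V) = V^(3/2)
(X(-171) + 183001) - 189950 = ((-171)^(3/2) + 183001) - 189950 = (-513*I*√19 + 183001) - 189950 = (183001 - 513*I*√19) - 189950 = -6949 - 513*I*√19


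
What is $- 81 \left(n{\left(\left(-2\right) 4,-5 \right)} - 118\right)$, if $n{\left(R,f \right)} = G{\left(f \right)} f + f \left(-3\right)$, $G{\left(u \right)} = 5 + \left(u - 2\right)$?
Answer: $7533$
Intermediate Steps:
$G{\left(u \right)} = 3 + u$ ($G{\left(u \right)} = 5 + \left(-2 + u\right) = 3 + u$)
$n{\left(R,f \right)} = - 3 f + f \left(3 + f\right)$ ($n{\left(R,f \right)} = \left(3 + f\right) f + f \left(-3\right) = f \left(3 + f\right) - 3 f = - 3 f + f \left(3 + f\right)$)
$- 81 \left(n{\left(\left(-2\right) 4,-5 \right)} - 118\right) = - 81 \left(\left(-5\right)^{2} - 118\right) = - 81 \left(25 - 118\right) = \left(-81\right) \left(-93\right) = 7533$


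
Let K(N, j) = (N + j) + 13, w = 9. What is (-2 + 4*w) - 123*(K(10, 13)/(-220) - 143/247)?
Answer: 130978/1045 ≈ 125.34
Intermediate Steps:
K(N, j) = 13 + N + j
(-2 + 4*w) - 123*(K(10, 13)/(-220) - 143/247) = (-2 + 4*9) - 123*((13 + 10 + 13)/(-220) - 143/247) = (-2 + 36) - 123*(36*(-1/220) - 143*1/247) = 34 - 123*(-9/55 - 11/19) = 34 - 123*(-776/1045) = 34 + 95448/1045 = 130978/1045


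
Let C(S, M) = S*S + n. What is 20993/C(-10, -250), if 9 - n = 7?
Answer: 20993/102 ≈ 205.81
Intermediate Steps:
n = 2 (n = 9 - 1*7 = 9 - 7 = 2)
C(S, M) = 2 + S² (C(S, M) = S*S + 2 = S² + 2 = 2 + S²)
20993/C(-10, -250) = 20993/(2 + (-10)²) = 20993/(2 + 100) = 20993/102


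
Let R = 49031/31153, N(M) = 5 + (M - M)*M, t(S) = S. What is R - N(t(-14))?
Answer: -106734/31153 ≈ -3.4261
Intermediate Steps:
N(M) = 5 (N(M) = 5 + 0*M = 5 + 0 = 5)
R = 49031/31153 (R = 49031*(1/31153) = 49031/31153 ≈ 1.5739)
R - N(t(-14)) = 49031/31153 - 1*5 = 49031/31153 - 5 = -106734/31153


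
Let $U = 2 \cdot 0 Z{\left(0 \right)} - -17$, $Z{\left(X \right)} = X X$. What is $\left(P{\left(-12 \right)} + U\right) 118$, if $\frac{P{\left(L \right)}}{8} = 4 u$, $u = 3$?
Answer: $13334$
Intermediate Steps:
$Z{\left(X \right)} = X^{2}$
$P{\left(L \right)} = 96$ ($P{\left(L \right)} = 8 \cdot 4 \cdot 3 = 8 \cdot 12 = 96$)
$U = 17$ ($U = 2 \cdot 0 \cdot 0^{2} - -17 = 0 \cdot 0 + 17 = 0 + 17 = 17$)
$\left(P{\left(-12 \right)} + U\right) 118 = \left(96 + 17\right) 118 = 113 \cdot 118 = 13334$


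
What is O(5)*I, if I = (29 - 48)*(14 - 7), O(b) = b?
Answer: -665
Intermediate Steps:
I = -133 (I = -19*7 = -133)
O(5)*I = 5*(-133) = -665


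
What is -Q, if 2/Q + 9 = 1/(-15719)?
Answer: 15719/70736 ≈ 0.22222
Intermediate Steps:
Q = -15719/70736 (Q = 2/(-9 + 1/(-15719)) = 2/(-9 - 1/15719) = 2/(-141472/15719) = 2*(-15719/141472) = -15719/70736 ≈ -0.22222)
-Q = -1*(-15719/70736) = 15719/70736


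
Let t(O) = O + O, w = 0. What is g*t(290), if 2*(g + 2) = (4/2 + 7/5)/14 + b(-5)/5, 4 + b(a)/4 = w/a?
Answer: -14123/7 ≈ -2017.6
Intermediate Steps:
t(O) = 2*O
b(a) = -16 (b(a) = -16 + 4*(0/a) = -16 + 4*0 = -16 + 0 = -16)
g = -487/140 (g = -2 + ((4/2 + 7/5)/14 - 16/5)/2 = -2 + ((4*(½) + 7*(⅕))*(1/14) - 16*⅕)/2 = -2 + ((2 + 7/5)*(1/14) - 16/5)/2 = -2 + ((17/5)*(1/14) - 16/5)/2 = -2 + (17/70 - 16/5)/2 = -2 + (½)*(-207/70) = -2 - 207/140 = -487/140 ≈ -3.4786)
g*t(290) = -487*290/70 = -487/140*580 = -14123/7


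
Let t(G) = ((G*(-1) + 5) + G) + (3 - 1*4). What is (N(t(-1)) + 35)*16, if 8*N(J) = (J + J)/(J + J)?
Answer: 562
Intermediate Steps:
t(G) = 4 (t(G) = ((-G + 5) + G) + (3 - 4) = ((5 - G) + G) - 1 = 5 - 1 = 4)
N(J) = 1/8 (N(J) = ((J + J)/(J + J))/8 = ((2*J)/((2*J)))/8 = ((2*J)*(1/(2*J)))/8 = (1/8)*1 = 1/8)
(N(t(-1)) + 35)*16 = (1/8 + 35)*16 = (281/8)*16 = 562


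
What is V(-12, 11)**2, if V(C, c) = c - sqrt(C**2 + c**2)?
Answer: (11 - sqrt(265))**2 ≈ 27.866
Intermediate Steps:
V(-12, 11)**2 = (11 - sqrt((-12)**2 + 11**2))**2 = (11 - sqrt(144 + 121))**2 = (11 - sqrt(265))**2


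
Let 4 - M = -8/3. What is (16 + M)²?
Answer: 4624/9 ≈ 513.78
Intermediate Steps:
M = 20/3 (M = 4 - (-8)/3 = 4 - 1*(-8/3) = 4 + 8/3 = 20/3 ≈ 6.6667)
(16 + M)² = (16 + 20/3)² = (68/3)² = 4624/9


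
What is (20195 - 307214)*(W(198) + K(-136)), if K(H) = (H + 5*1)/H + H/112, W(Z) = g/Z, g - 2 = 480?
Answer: -6562242961/10472 ≈ -6.2665e+5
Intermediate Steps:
g = 482 (g = 2 + 480 = 482)
W(Z) = 482/Z
K(H) = H/112 + (5 + H)/H (K(H) = (H + 5)/H + H*(1/112) = (5 + H)/H + H/112 = H/112 + (5 + H)/H)
(20195 - 307214)*(W(198) + K(-136)) = (20195 - 307214)*(482/198 + (1 + 5/(-136) + (1/112)*(-136))) = -287019*(482*(1/198) + (1 + 5*(-1/136) - 17/14)) = -287019*(241/99 + (1 - 5/136 - 17/14)) = -287019*(241/99 - 239/952) = -287019*205771/94248 = -6562242961/10472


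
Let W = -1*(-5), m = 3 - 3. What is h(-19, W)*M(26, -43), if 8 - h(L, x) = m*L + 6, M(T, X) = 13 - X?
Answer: 112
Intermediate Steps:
m = 0
W = 5
h(L, x) = 2 (h(L, x) = 8 - (0*L + 6) = 8 - (0 + 6) = 8 - 1*6 = 8 - 6 = 2)
h(-19, W)*M(26, -43) = 2*(13 - 1*(-43)) = 2*(13 + 43) = 2*56 = 112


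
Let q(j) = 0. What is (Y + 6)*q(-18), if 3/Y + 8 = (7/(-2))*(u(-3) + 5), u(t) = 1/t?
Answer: 0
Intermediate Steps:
Y = -9/73 (Y = 3/(-8 + (7/(-2))*(1/(-3) + 5)) = 3/(-8 + (7*(-½))*(-⅓ + 5)) = 3/(-8 - 7/2*14/3) = 3/(-8 - 49/3) = 3/(-73/3) = 3*(-3/73) = -9/73 ≈ -0.12329)
(Y + 6)*q(-18) = (-9/73 + 6)*0 = (429/73)*0 = 0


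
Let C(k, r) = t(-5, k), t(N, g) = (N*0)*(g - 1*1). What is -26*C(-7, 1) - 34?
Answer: -34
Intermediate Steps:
t(N, g) = 0 (t(N, g) = 0*(g - 1) = 0*(-1 + g) = 0)
C(k, r) = 0
-26*C(-7, 1) - 34 = -26*0 - 34 = 0 - 34 = -34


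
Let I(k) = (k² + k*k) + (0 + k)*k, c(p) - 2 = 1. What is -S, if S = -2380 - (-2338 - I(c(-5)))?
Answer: 15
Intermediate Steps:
c(p) = 3 (c(p) = 2 + 1 = 3)
I(k) = 3*k² (I(k) = (k² + k²) + k*k = 2*k² + k² = 3*k²)
S = -15 (S = -2380 - (-2338 - 3*3²) = -2380 - (-2338 - 3*9) = -2380 - (-2338 - 1*27) = -2380 - (-2338 - 27) = -2380 - 1*(-2365) = -2380 + 2365 = -15)
-S = -1*(-15) = 15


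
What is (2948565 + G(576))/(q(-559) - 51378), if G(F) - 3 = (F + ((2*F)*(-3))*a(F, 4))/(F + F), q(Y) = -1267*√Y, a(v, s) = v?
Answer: -151402771209/3537055435 + 7467293827*I*√559/7074110870 ≈ -42.805 + 24.957*I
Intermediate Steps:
G(F) = 3 + (F - 6*F²)/(2*F) (G(F) = 3 + (F + ((2*F)*(-3))*F)/(F + F) = 3 + (F + (-6*F)*F)/((2*F)) = 3 + (F - 6*F²)*(1/(2*F)) = 3 + (F - 6*F²)/(2*F))
(2948565 + G(576))/(q(-559) - 51378) = (2948565 + (7/2 - 3*576))/(-1267*I*√559 - 51378) = (2948565 + (7/2 - 1728))/(-1267*I*√559 - 51378) = (2948565 - 3449/2)/(-1267*I*√559 - 51378) = 5893681/(2*(-51378 - 1267*I*√559))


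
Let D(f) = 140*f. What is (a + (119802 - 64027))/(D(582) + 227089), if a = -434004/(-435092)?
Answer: 6066922576/33563975837 ≈ 0.18076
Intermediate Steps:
a = 108501/108773 (a = -434004*(-1/435092) = 108501/108773 ≈ 0.99750)
(a + (119802 - 64027))/(D(582) + 227089) = (108501/108773 + (119802 - 64027))/(140*582 + 227089) = (108501/108773 + 55775)/(81480 + 227089) = (6066922576/108773)/308569 = (6066922576/108773)*(1/308569) = 6066922576/33563975837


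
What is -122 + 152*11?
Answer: 1550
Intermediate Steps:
-122 + 152*11 = -122 + 1672 = 1550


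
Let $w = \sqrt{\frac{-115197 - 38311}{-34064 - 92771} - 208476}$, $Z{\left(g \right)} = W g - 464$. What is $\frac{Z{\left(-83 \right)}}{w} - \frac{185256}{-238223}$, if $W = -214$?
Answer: $\frac{185256}{238223} - \frac{8649 i \sqrt{396237993905}}{143705978} \approx 0.77766 - 37.885 i$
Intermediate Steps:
$Z{\left(g \right)} = -464 - 214 g$ ($Z{\left(g \right)} = - 214 g - 464 = -464 - 214 g$)
$w = \frac{92 i \sqrt{396237993905}}{126835}$ ($w = \sqrt{- \frac{153508}{-126835} - 208476} = \sqrt{\left(-153508\right) \left(- \frac{1}{126835}\right) - 208476} = \sqrt{\frac{153508}{126835} - 208476} = \sqrt{- \frac{26441899952}{126835}} = \frac{92 i \sqrt{396237993905}}{126835} \approx 456.59 i$)
$\frac{Z{\left(-83 \right)}}{w} - \frac{185256}{-238223} = \frac{-464 - -17762}{\frac{92}{126835} i \sqrt{396237993905}} - \frac{185256}{-238223} = \left(-464 + 17762\right) \left(- \frac{i \sqrt{396237993905}}{287411956}\right) - - \frac{185256}{238223} = 17298 \left(- \frac{i \sqrt{396237993905}}{287411956}\right) + \frac{185256}{238223} = - \frac{8649 i \sqrt{396237993905}}{143705978} + \frac{185256}{238223} = \frac{185256}{238223} - \frac{8649 i \sqrt{396237993905}}{143705978}$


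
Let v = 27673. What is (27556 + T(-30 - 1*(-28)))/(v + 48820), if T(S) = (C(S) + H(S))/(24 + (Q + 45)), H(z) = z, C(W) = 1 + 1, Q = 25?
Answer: 27556/76493 ≈ 0.36024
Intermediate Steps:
C(W) = 2
T(S) = 1/47 + S/94 (T(S) = (2 + S)/(24 + (25 + 45)) = (2 + S)/(24 + 70) = (2 + S)/94 = (2 + S)*(1/94) = 1/47 + S/94)
(27556 + T(-30 - 1*(-28)))/(v + 48820) = (27556 + (1/47 + (-30 - 1*(-28))/94))/(27673 + 48820) = (27556 + (1/47 + (-30 + 28)/94))/76493 = (27556 + (1/47 + (1/94)*(-2)))*(1/76493) = (27556 + (1/47 - 1/47))*(1/76493) = (27556 + 0)*(1/76493) = 27556*(1/76493) = 27556/76493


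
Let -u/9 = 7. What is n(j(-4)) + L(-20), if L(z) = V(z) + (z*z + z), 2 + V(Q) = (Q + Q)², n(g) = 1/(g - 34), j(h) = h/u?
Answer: 4228901/2138 ≈ 1978.0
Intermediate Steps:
u = -63 (u = -9*7 = -63)
j(h) = -h/63 (j(h) = h/(-63) = h*(-1/63) = -h/63)
n(g) = 1/(-34 + g)
V(Q) = -2 + 4*Q² (V(Q) = -2 + (Q + Q)² = -2 + (2*Q)² = -2 + 4*Q²)
L(z) = -2 + z + 5*z² (L(z) = (-2 + 4*z²) + (z*z + z) = (-2 + 4*z²) + (z² + z) = (-2 + 4*z²) + (z + z²) = -2 + z + 5*z²)
n(j(-4)) + L(-20) = 1/(-34 - 1/63*(-4)) + (-2 - 20 + 5*(-20)²) = 1/(-34 + 4/63) + (-2 - 20 + 5*400) = 1/(-2138/63) + (-2 - 20 + 2000) = -63/2138 + 1978 = 4228901/2138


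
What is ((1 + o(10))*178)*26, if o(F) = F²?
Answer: 467428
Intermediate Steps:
((1 + o(10))*178)*26 = ((1 + 10²)*178)*26 = ((1 + 100)*178)*26 = (101*178)*26 = 17978*26 = 467428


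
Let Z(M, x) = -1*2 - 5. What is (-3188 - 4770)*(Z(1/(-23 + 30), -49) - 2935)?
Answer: 23412436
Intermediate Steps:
Z(M, x) = -7 (Z(M, x) = -2 - 5 = -7)
(-3188 - 4770)*(Z(1/(-23 + 30), -49) - 2935) = (-3188 - 4770)*(-7 - 2935) = -7958*(-2942) = 23412436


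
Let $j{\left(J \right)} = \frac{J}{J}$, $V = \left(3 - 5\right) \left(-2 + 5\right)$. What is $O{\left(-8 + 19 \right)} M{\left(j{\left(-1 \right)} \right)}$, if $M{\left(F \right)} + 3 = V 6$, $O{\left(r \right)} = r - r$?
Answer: $0$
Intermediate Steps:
$V = -6$ ($V = \left(-2\right) 3 = -6$)
$j{\left(J \right)} = 1$
$O{\left(r \right)} = 0$
$M{\left(F \right)} = -39$ ($M{\left(F \right)} = -3 - 36 = -39$)
$O{\left(-8 + 19 \right)} M{\left(j{\left(-1 \right)} \right)} = 0 \left(-39\right) = 0$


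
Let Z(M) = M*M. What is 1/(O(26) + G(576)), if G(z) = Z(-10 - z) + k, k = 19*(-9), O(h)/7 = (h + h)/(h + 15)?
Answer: 41/14072589 ≈ 2.9135e-6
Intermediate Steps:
O(h) = 14*h/(15 + h) (O(h) = 7*((h + h)/(h + 15)) = 7*((2*h)/(15 + h)) = 7*(2*h/(15 + h)) = 14*h/(15 + h))
k = -171
Z(M) = M²
G(z) = -171 + (-10 - z)² (G(z) = (-10 - z)² - 171 = -171 + (-10 - z)²)
1/(O(26) + G(576)) = 1/(14*26/(15 + 26) + (-171 + (10 + 576)²)) = 1/(14*26/41 + (-171 + 586²)) = 1/(14*26*(1/41) + (-171 + 343396)) = 1/(364/41 + 343225) = 1/(14072589/41) = 41/14072589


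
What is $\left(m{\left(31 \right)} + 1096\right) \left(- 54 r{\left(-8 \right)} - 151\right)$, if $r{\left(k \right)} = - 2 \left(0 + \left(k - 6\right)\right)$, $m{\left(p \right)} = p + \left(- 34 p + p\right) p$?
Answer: $50864518$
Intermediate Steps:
$m{\left(p \right)} = p - 33 p^{2}$ ($m{\left(p \right)} = p + - 33 p p = p - 33 p^{2}$)
$r{\left(k \right)} = 12 - 2 k$ ($r{\left(k \right)} = - 2 \left(0 + \left(k - 6\right)\right) = - 2 \left(0 + \left(-6 + k\right)\right) = - 2 \left(-6 + k\right) = 12 - 2 k$)
$\left(m{\left(31 \right)} + 1096\right) \left(- 54 r{\left(-8 \right)} - 151\right) = \left(31 \left(1 - 1023\right) + 1096\right) \left(- 54 \left(12 - -16\right) - 151\right) = \left(31 \left(1 - 1023\right) + 1096\right) \left(- 54 \left(12 + 16\right) - 151\right) = \left(31 \left(-1022\right) + 1096\right) \left(\left(-54\right) 28 - 151\right) = \left(-31682 + 1096\right) \left(-1512 - 151\right) = \left(-30586\right) \left(-1663\right) = 50864518$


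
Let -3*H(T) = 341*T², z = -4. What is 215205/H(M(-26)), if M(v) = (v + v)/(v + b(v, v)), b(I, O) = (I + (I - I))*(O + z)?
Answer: -542962215/1364 ≈ -3.9807e+5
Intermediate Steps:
b(I, O) = I*(-4 + O) (b(I, O) = (I + (I - I))*(O - 4) = (I + 0)*(-4 + O) = I*(-4 + O))
M(v) = 2*v/(v + v*(-4 + v)) (M(v) = (v + v)/(v + v*(-4 + v)) = (2*v)/(v + v*(-4 + v)) = 2*v/(v + v*(-4 + v)))
H(T) = -341*T²/3
215205/H(M(-26)) = 215205/((-341*4/(-3 - 26)²/3)) = 215205/((-341*(2/(-29))²/3)) = 215205/((-341*(2*(-1/29))²/3)) = 215205/((-341*(-2/29)²/3)) = 215205/((-341/3*4/841)) = 215205/(-1364/2523) = 215205*(-2523/1364) = -542962215/1364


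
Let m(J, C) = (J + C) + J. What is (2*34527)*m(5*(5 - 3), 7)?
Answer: 1864458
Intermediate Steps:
m(J, C) = C + 2*J (m(J, C) = (C + J) + J = C + 2*J)
(2*34527)*m(5*(5 - 3), 7) = (2*34527)*(7 + 2*(5*(5 - 3))) = 69054*(7 + 2*(5*2)) = 69054*(7 + 2*10) = 69054*(7 + 20) = 69054*27 = 1864458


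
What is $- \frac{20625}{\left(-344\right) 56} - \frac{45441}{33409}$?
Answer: $- \frac{186314799}{643590976} \approx -0.28949$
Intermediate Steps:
$- \frac{20625}{\left(-344\right) 56} - \frac{45441}{33409} = - \frac{20625}{-19264} - \frac{45441}{33409} = \left(-20625\right) \left(- \frac{1}{19264}\right) - \frac{45441}{33409} = \frac{20625}{19264} - \frac{45441}{33409} = - \frac{186314799}{643590976}$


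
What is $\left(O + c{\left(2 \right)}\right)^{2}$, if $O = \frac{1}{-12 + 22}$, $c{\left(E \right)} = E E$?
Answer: $\frac{1681}{100} \approx 16.81$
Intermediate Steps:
$c{\left(E \right)} = E^{2}$
$O = \frac{1}{10} \approx 0.1$
$\left(O + c{\left(2 \right)}\right)^{2} = \left(\frac{1}{10} + 2^{2}\right)^{2} = \left(\frac{1}{10} + 4\right)^{2} = \left(\frac{41}{10}\right)^{2} = \frac{1681}{100}$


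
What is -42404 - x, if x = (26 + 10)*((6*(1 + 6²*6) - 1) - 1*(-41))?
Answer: -90716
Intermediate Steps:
x = 48312 (x = 36*((6*(1 + 36*6) - 1) + 41) = 36*((6*(1 + 216) - 1) + 41) = 36*((6*217 - 1) + 41) = 36*((1302 - 1) + 41) = 36*(1301 + 41) = 36*1342 = 48312)
-42404 - x = -42404 - 1*48312 = -42404 - 48312 = -90716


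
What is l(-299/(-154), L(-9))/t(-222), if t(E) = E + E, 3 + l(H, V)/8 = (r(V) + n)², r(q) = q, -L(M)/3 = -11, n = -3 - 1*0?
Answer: -598/37 ≈ -16.162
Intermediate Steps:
n = -3 (n = -3 + 0 = -3)
L(M) = 33 (L(M) = -3*(-11) = 33)
l(H, V) = -24 + 8*(-3 + V)² (l(H, V) = -24 + 8*(V - 3)² = -24 + 8*(-3 + V)²)
t(E) = 2*E
l(-299/(-154), L(-9))/t(-222) = (-24 + 8*(-3 + 33)²)/((2*(-222))) = (-24 + 8*30²)/(-444) = (-24 + 8*900)*(-1/444) = (-24 + 7200)*(-1/444) = 7176*(-1/444) = -598/37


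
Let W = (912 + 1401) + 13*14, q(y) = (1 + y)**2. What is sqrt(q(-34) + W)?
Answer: 16*sqrt(14) ≈ 59.867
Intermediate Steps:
W = 2495 (W = 2313 + 182 = 2495)
sqrt(q(-34) + W) = sqrt((1 - 34)**2 + 2495) = sqrt((-33)**2 + 2495) = sqrt(1089 + 2495) = sqrt(3584) = 16*sqrt(14)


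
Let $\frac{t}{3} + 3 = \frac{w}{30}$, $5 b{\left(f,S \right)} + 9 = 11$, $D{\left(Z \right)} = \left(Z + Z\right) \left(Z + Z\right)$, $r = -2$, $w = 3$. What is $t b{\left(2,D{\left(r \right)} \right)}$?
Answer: $- \frac{87}{25} \approx -3.48$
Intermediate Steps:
$D{\left(Z \right)} = 4 Z^{2}$ ($D{\left(Z \right)} = 2 Z 2 Z = 4 Z^{2}$)
$b{\left(f,S \right)} = \frac{2}{5}$ ($b{\left(f,S \right)} = - \frac{9}{5} + \frac{1}{5} \cdot 11 = - \frac{9}{5} + \frac{11}{5} = \frac{2}{5}$)
$t = - \frac{87}{10}$ ($t = -9 + 3 \cdot \frac{3}{30} = -9 + 3 \cdot 3 \cdot \frac{1}{30} = -9 + 3 \cdot \frac{1}{10} = -9 + \frac{3}{10} = - \frac{87}{10} \approx -8.7$)
$t b{\left(2,D{\left(r \right)} \right)} = \left(- \frac{87}{10}\right) \frac{2}{5} = - \frac{87}{25}$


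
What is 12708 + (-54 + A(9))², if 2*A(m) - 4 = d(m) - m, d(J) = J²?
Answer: 12964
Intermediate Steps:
A(m) = 2 + m²/2 - m/2 (A(m) = 2 + (m² - m)/2 = 2 + (m²/2 - m/2) = 2 + m²/2 - m/2)
12708 + (-54 + A(9))² = 12708 + (-54 + (2 + (½)*9² - ½*9))² = 12708 + (-54 + (2 + (½)*81 - 9/2))² = 12708 + (-54 + (2 + 81/2 - 9/2))² = 12708 + (-54 + 38)² = 12708 + (-16)² = 12708 + 256 = 12964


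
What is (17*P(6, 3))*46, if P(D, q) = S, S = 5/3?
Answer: 3910/3 ≈ 1303.3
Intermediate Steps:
S = 5/3 (S = 5*(⅓) = 5/3 ≈ 1.6667)
P(D, q) = 5/3
(17*P(6, 3))*46 = (17*(5/3))*46 = (85/3)*46 = 3910/3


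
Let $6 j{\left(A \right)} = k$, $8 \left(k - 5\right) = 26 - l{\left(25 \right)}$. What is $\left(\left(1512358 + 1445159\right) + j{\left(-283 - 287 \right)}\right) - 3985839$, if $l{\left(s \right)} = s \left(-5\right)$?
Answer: $- \frac{49359265}{48} \approx -1.0283 \cdot 10^{6}$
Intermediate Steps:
$l{\left(s \right)} = - 5 s$
$k = \frac{191}{8}$ ($k = 5 + \frac{26 - \left(-5\right) 25}{8} = 5 + \frac{26 - -125}{8} = 5 + \frac{26 + 125}{8} = 5 + \frac{1}{8} \cdot 151 = 5 + \frac{151}{8} = \frac{191}{8} \approx 23.875$)
$j{\left(A \right)} = \frac{191}{48}$ ($j{\left(A \right)} = \frac{1}{6} \cdot \frac{191}{8} = \frac{191}{48}$)
$\left(\left(1512358 + 1445159\right) + j{\left(-283 - 287 \right)}\right) - 3985839 = \left(\left(1512358 + 1445159\right) + \frac{191}{48}\right) - 3985839 = \left(2957517 + \frac{191}{48}\right) - 3985839 = \frac{141961007}{48} - 3985839 = - \frac{49359265}{48}$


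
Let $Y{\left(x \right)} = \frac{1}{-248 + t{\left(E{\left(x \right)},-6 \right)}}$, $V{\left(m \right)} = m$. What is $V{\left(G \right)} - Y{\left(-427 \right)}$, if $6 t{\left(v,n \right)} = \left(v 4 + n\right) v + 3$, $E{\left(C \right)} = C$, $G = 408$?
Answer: $\frac{298000338}{730393} \approx 408.0$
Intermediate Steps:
$t{\left(v,n \right)} = \frac{1}{2} + \frac{v \left(n + 4 v\right)}{6}$ ($t{\left(v,n \right)} = \frac{\left(v 4 + n\right) v + 3}{6} = \frac{\left(4 v + n\right) v + 3}{6} = \frac{\left(n + 4 v\right) v + 3}{6} = \frac{v \left(n + 4 v\right) + 3}{6} = \frac{3 + v \left(n + 4 v\right)}{6} = \frac{1}{2} + \frac{v \left(n + 4 v\right)}{6}$)
$Y{\left(x \right)} = \frac{1}{- \frac{495}{2} - x + \frac{2 x^{2}}{3}}$ ($Y{\left(x \right)} = \frac{1}{-248 + \left(\frac{1}{2} + \frac{2 x^{2}}{3} + \frac{1}{6} \left(-6\right) x\right)} = \frac{1}{-248 + \left(\frac{1}{2} + \frac{2 x^{2}}{3} - x\right)} = \frac{1}{-248 + \left(\frac{1}{2} - x + \frac{2 x^{2}}{3}\right)} = \frac{1}{- \frac{495}{2} - x + \frac{2 x^{2}}{3}}$)
$V{\left(G \right)} - Y{\left(-427 \right)} = 408 - \frac{6}{-1485 - -2562 + 4 \left(-427\right)^{2}} = 408 - \frac{6}{-1485 + 2562 + 4 \cdot 182329} = 408 - \frac{6}{-1485 + 2562 + 729316} = 408 - \frac{6}{730393} = \frac{298000338}{730393}$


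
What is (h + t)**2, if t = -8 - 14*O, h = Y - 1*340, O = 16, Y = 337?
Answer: 55225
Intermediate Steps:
h = -3 (h = 337 - 1*340 = 337 - 340 = -3)
t = -232 (t = -8 - 14*16 = -8 - 224 = -232)
(h + t)**2 = (-3 - 232)**2 = (-235)**2 = 55225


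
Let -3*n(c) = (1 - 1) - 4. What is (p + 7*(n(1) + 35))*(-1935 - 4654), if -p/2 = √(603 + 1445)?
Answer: -5027407/3 + 421696*√2 ≈ -1.0794e+6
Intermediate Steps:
p = -64*√2 (p = -2*√(603 + 1445) = -64*√2 ≈ -90.510)
n(c) = 4/3 (n(c) = -((1 - 1) - 4)/3 = -(0 - 4)/3 = -⅓*(-4) = 4/3)
(p + 7*(n(1) + 35))*(-1935 - 4654) = (-64*√2 + 7*(4/3 + 35))*(-1935 - 4654) = (-64*√2 + 7*(109/3))*(-6589) = (-64*√2 + 763/3)*(-6589) = (763/3 - 64*√2)*(-6589) = -5027407/3 + 421696*√2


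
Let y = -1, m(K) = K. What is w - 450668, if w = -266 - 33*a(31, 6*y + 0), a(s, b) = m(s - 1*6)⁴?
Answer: -13341559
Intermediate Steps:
a(s, b) = (-6 + s)⁴ (a(s, b) = (s - 1*6)⁴ = (s - 6)⁴ = (-6 + s)⁴)
w = -12890891 (w = -266 - 33*(-6 + 31)⁴ = -266 - 33*25⁴ = -266 - 33*390625 = -266 - 12890625 = -12890891)
w - 450668 = -12890891 - 450668 = -13341559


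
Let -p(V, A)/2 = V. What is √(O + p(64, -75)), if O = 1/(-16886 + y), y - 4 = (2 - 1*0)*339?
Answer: 3*I*√933581307/8102 ≈ 11.314*I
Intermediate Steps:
y = 682 (y = 4 + (2 - 1*0)*339 = 4 + (2 + 0)*339 = 4 + 2*339 = 4 + 678 = 682)
p(V, A) = -2*V
O = -1/16204 (O = 1/(-16886 + 682) = 1/(-16204) = -1/16204 ≈ -6.1713e-5)
√(O + p(64, -75)) = √(-1/16204 - 2*64) = √(-1/16204 - 128) = √(-2074113/16204) = 3*I*√933581307/8102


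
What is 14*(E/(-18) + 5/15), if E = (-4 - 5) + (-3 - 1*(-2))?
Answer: 112/9 ≈ 12.444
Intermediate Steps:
E = -10 (E = -9 + (-3 + 2) = -9 - 1 = -10)
14*(E/(-18) + 5/15) = 14*(-10/(-18) + 5/15) = 14*(-10*(-1/18) + 5*(1/15)) = 14*(5/9 + 1/3) = 14*(8/9) = 112/9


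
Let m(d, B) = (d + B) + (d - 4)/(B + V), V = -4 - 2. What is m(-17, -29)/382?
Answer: -227/1910 ≈ -0.11885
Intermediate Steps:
V = -6
m(d, B) = B + d + (-4 + d)/(-6 + B) (m(d, B) = (d + B) + (d - 4)/(B - 6) = (B + d) + (-4 + d)/(-6 + B) = B + d + (-4 + d)/(-6 + B))
m(-17, -29)/382 = ((-4 + (-29)² - 6*(-29) - 5*(-17) - 29*(-17))/(-6 - 29))/382 = ((-4 + 841 + 174 + 85 + 493)/(-35))*(1/382) = -1/35*1589*(1/382) = -227/5*1/382 = -227/1910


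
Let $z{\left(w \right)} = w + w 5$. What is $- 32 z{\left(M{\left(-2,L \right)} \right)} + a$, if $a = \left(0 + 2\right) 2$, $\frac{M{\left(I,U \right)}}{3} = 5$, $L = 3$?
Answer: $-2876$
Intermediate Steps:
$M{\left(I,U \right)} = 15$ ($M{\left(I,U \right)} = 3 \cdot 5 = 15$)
$z{\left(w \right)} = 6 w$ ($z{\left(w \right)} = w + 5 w = 6 w$)
$a = 4$ ($a = 2 \cdot 2 = 4$)
$- 32 z{\left(M{\left(-2,L \right)} \right)} + a = - 32 \cdot 6 \cdot 15 + 4 = \left(-32\right) 90 + 4 = -2880 + 4 = -2876$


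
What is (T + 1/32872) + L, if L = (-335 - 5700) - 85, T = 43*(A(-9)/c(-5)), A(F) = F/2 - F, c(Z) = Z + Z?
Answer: -1009063561/164360 ≈ -6139.4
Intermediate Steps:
c(Z) = 2*Z
A(F) = -F/2 (A(F) = F*(1/2) - F = F/2 - F = -F/2)
T = -387/20 (T = 43*((-1/2*(-9))/((2*(-5)))) = 43*((9/2)/(-10)) = 43*((9/2)*(-1/10)) = 43*(-9/20) = -387/20 ≈ -19.350)
L = -6120 (L = -6035 - 85 = -6120)
(T + 1/32872) + L = (-387/20 + 1/32872) - 6120 = -3180361/164360 - 6120 = -1009063561/164360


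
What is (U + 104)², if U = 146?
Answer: 62500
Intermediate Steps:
(U + 104)² = (146 + 104)² = 250² = 62500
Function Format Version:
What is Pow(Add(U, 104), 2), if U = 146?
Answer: 62500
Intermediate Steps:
Pow(Add(U, 104), 2) = Pow(Add(146, 104), 2) = Pow(250, 2) = 62500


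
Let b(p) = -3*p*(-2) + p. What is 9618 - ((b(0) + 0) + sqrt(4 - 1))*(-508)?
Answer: 9618 + 508*sqrt(3) ≈ 10498.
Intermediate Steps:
b(p) = 7*p (b(p) = 6*p + p = 7*p)
9618 - ((b(0) + 0) + sqrt(4 - 1))*(-508) = 9618 - ((7*0 + 0) + sqrt(4 - 1))*(-508) = 9618 - ((0 + 0) + sqrt(3))*(-508) = 9618 - (0 + sqrt(3))*(-508) = 9618 - sqrt(3)*(-508) = 9618 - (-508)*sqrt(3) = 9618 + 508*sqrt(3)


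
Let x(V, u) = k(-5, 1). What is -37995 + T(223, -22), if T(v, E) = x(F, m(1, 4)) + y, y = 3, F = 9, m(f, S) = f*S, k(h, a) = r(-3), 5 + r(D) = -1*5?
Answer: -38002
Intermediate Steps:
r(D) = -10 (r(D) = -5 - 1*5 = -5 - 5 = -10)
k(h, a) = -10
m(f, S) = S*f
x(V, u) = -10
T(v, E) = -7 (T(v, E) = -10 + 3 = -7)
-37995 + T(223, -22) = -37995 - 7 = -38002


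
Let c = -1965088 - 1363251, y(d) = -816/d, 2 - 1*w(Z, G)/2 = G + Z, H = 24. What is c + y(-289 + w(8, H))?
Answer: -1161589495/349 ≈ -3.3283e+6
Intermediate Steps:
w(Z, G) = 4 - 2*G - 2*Z (w(Z, G) = 4 - 2*(G + Z) = 4 + (-2*G - 2*Z) = 4 - 2*G - 2*Z)
c = -3328339
c + y(-289 + w(8, H)) = -3328339 - 816/(-289 + (4 - 2*24 - 2*8)) = -3328339 - 816/(-289 + (4 - 48 - 16)) = -3328339 - 816/(-289 - 60) = -3328339 - 816/(-349) = -3328339 - 816*(-1/349) = -3328339 + 816/349 = -1161589495/349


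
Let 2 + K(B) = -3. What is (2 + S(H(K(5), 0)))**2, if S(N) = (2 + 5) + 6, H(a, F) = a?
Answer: 225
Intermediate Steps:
K(B) = -5 (K(B) = -2 - 3 = -5)
S(N) = 13 (S(N) = 7 + 6 = 13)
(2 + S(H(K(5), 0)))**2 = (2 + 13)**2 = 15**2 = 225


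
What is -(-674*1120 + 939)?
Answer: 753941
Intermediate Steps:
-(-674*1120 + 939) = -(-754880 + 939) = -1*(-753941) = 753941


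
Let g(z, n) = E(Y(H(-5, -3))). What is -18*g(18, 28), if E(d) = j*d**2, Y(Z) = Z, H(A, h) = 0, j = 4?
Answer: 0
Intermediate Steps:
E(d) = 4*d**2
g(z, n) = 0 (g(z, n) = 4*0**2 = 4*0 = 0)
-18*g(18, 28) = -18*0 = 0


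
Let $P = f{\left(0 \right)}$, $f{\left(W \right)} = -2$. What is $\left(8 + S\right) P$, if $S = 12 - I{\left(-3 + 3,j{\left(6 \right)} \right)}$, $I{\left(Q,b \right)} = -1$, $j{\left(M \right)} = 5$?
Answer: $-42$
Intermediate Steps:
$P = -2$
$S = 13$ ($S = 12 - -1 = 12 + 1 = 13$)
$\left(8 + S\right) P = \left(8 + 13\right) \left(-2\right) = 21 \left(-2\right) = -42$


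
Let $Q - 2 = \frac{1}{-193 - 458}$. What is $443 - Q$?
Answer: $\frac{287092}{651} \approx 441.0$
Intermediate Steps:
$Q = \frac{1301}{651}$ ($Q = 2 + \frac{1}{-193 - 458} = 2 + \frac{1}{-651} = 2 - \frac{1}{651} = \frac{1301}{651} \approx 1.9985$)
$443 - Q = 443 - \frac{1301}{651} = \frac{287092}{651}$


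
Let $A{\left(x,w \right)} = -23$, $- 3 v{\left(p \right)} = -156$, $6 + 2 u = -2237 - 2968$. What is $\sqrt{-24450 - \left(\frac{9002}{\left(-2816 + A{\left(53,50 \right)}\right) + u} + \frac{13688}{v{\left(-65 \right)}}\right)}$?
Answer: $\frac{2 i \sqrt{123795020622273}}{141557} \approx 157.2 i$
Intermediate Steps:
$u = - \frac{5211}{2}$ ($u = -3 + \frac{-2237 - 2968}{2} = -3 + \frac{1}{2} \left(-5205\right) = -3 - \frac{5205}{2} = - \frac{5211}{2} \approx -2605.5$)
$v{\left(p \right)} = 52$ ($v{\left(p \right)} = \left(- \frac{1}{3}\right) \left(-156\right) = 52$)
$\sqrt{-24450 - \left(\frac{9002}{\left(-2816 + A{\left(53,50 \right)}\right) + u} + \frac{13688}{v{\left(-65 \right)}}\right)} = \sqrt{-24450 - \left(\frac{3422}{13} + \frac{9002}{\left(-2816 - 23\right) - \frac{5211}{2}}\right)} = \sqrt{-24450 - \left(\frac{3422}{13} + \frac{9002}{-2839 - \frac{5211}{2}}\right)} = \sqrt{-24450 - \left(\frac{3422}{13} + \frac{9002}{- \frac{10889}{2}}\right)} = \sqrt{-24450 - \frac{37028106}{141557}} = \sqrt{- \frac{3498096756}{141557}} = \frac{2 i \sqrt{123795020622273}}{141557}$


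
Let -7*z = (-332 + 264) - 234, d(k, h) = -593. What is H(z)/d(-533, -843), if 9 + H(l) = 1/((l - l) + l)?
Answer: 2711/179086 ≈ 0.015138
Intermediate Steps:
z = 302/7 (z = -((-332 + 264) - 234)/7 = -(-68 - 234)/7 = -1/7*(-302) = 302/7 ≈ 43.143)
H(l) = -9 + 1/l (H(l) = -9 + 1/((l - l) + l) = -9 + 1/(0 + l) = -9 + 1/l)
H(z)/d(-533, -843) = (-9 + 1/(302/7))/(-593) = (-9 + 7/302)*(-1/593) = -2711/302*(-1/593) = 2711/179086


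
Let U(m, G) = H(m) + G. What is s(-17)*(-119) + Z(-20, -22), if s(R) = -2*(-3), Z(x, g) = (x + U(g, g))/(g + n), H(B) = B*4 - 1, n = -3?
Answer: -17719/25 ≈ -708.76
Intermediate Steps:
H(B) = -1 + 4*B (H(B) = 4*B - 1 = -1 + 4*B)
U(m, G) = -1 + G + 4*m (U(m, G) = (-1 + 4*m) + G = -1 + G + 4*m)
Z(x, g) = (-1 + x + 5*g)/(-3 + g) (Z(x, g) = (x + (-1 + g + 4*g))/(g - 3) = (x + (-1 + 5*g))/(-3 + g) = (-1 + x + 5*g)/(-3 + g))
s(R) = 6
s(-17)*(-119) + Z(-20, -22) = 6*(-119) + (-1 - 20 + 5*(-22))/(-3 - 22) = -714 + (-1 - 20 - 110)/(-25) = -714 - 1/25*(-131) = -714 + 131/25 = -17719/25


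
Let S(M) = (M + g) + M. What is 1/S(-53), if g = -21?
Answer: -1/127 ≈ -0.0078740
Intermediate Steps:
S(M) = -21 + 2*M (S(M) = (M - 21) + M = (-21 + M) + M = -21 + 2*M)
1/S(-53) = 1/(-21 + 2*(-53)) = 1/(-21 - 106) = 1/(-127) = -1/127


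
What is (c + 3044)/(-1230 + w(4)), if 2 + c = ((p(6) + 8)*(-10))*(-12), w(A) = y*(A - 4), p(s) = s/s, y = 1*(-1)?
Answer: -687/205 ≈ -3.3512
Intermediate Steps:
y = -1
p(s) = 1
w(A) = 4 - A (w(A) = -(A - 4) = -(-4 + A) = 4 - A)
c = 1078 (c = -2 + ((1 + 8)*(-10))*(-12) = -2 + (9*(-10))*(-12) = -2 - 90*(-12) = -2 + 1080 = 1078)
(c + 3044)/(-1230 + w(4)) = (1078 + 3044)/(-1230 + (4 - 1*4)) = 4122/(-1230 + (4 - 4)) = 4122/(-1230 + 0) = 4122/(-1230) = 4122*(-1/1230) = -687/205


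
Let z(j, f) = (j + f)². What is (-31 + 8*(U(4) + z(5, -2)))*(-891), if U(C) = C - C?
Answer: -36531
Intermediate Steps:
z(j, f) = (f + j)²
U(C) = 0
(-31 + 8*(U(4) + z(5, -2)))*(-891) = (-31 + 8*(0 + (-2 + 5)²))*(-891) = (-31 + 8*(0 + 3²))*(-891) = (-31 + 8*(0 + 9))*(-891) = (-31 + 8*9)*(-891) = (-31 + 72)*(-891) = 41*(-891) = -36531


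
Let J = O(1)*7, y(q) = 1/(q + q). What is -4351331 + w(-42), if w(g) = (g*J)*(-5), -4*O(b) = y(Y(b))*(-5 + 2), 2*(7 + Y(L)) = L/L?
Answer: -113136811/26 ≈ -4.3514e+6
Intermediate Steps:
Y(L) = -13/2 (Y(L) = -7 + (L/L)/2 = -7 + (1/2)*1 = -7 + 1/2 = -13/2)
y(q) = 1/(2*q)
O(b) = -3/52 (O(b) = -1/(2*(-13/2))*(-5 + 2)/4 = -(1/2)*(-2/13)*(-3)/4 = -(-1)*(-3)/52 = -1/4*3/13 = -3/52)
J = -21/52 (J = -3/52*7 = -21/52 ≈ -0.40385)
w(g) = 105*g/52 (w(g) = (g*(-21/52))*(-5) = -21*g/52*(-5) = 105*g/52)
-4351331 + w(-42) = -4351331 + (105/52)*(-42) = -4351331 - 2205/26 = -113136811/26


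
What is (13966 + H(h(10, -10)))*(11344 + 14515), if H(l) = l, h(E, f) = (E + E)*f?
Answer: 355974994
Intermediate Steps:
h(E, f) = 2*E*f (h(E, f) = (2*E)*f = 2*E*f)
(13966 + H(h(10, -10)))*(11344 + 14515) = (13966 + 2*10*(-10))*(11344 + 14515) = (13966 - 200)*25859 = 13766*25859 = 355974994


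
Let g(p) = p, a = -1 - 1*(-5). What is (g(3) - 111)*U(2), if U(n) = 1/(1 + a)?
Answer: -108/5 ≈ -21.600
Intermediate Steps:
a = 4 (a = -1 + 5 = 4)
U(n) = ⅕ (U(n) = 1/(1 + 4) = 1/5 = ⅕)
(g(3) - 111)*U(2) = (3 - 111)*(⅕) = -108*⅕ = -108/5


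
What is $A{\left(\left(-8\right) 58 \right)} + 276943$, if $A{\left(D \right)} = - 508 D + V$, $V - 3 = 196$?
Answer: $512854$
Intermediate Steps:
$V = 199$ ($V = 3 + 196 = 199$)
$A{\left(D \right)} = 199 - 508 D$ ($A{\left(D \right)} = - 508 D + 199 = 199 - 508 D$)
$A{\left(\left(-8\right) 58 \right)} + 276943 = \left(199 - 508 \left(\left(-8\right) 58\right)\right) + 276943 = \left(199 - -235712\right) + 276943 = \left(199 + 235712\right) + 276943 = 235911 + 276943 = 512854$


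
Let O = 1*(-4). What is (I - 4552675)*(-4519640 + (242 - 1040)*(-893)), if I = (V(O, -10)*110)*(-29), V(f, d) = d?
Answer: 17210707965150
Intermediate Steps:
O = -4
I = 31900 (I = -10*110*(-29) = -1100*(-29) = 31900)
(I - 4552675)*(-4519640 + (242 - 1040)*(-893)) = (31900 - 4552675)*(-4519640 + (242 - 1040)*(-893)) = -4520775*(-4519640 - 798*(-893)) = -4520775*(-4519640 + 712614) = -4520775*(-3807026) = 17210707965150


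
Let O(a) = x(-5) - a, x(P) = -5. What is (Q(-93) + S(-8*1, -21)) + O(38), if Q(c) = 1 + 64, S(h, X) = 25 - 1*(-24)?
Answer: 71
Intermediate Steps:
S(h, X) = 49 (S(h, X) = 25 + 24 = 49)
Q(c) = 65
O(a) = -5 - a
(Q(-93) + S(-8*1, -21)) + O(38) = (65 + 49) + (-5 - 1*38) = 114 + (-5 - 38) = 114 - 43 = 71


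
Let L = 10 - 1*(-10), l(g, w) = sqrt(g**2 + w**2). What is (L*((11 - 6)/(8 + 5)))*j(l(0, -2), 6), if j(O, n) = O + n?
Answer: 800/13 ≈ 61.538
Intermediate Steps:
L = 20 (L = 10 + 10 = 20)
(L*((11 - 6)/(8 + 5)))*j(l(0, -2), 6) = (20*((11 - 6)/(8 + 5)))*(sqrt(0**2 + (-2)**2) + 6) = (20*(5/13))*(sqrt(0 + 4) + 6) = (20*(5*(1/13)))*(sqrt(4) + 6) = (20*(5/13))*(2 + 6) = (100/13)*8 = 800/13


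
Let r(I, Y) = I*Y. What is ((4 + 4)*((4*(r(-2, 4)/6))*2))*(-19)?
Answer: 4864/3 ≈ 1621.3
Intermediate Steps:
((4 + 4)*((4*(r(-2, 4)/6))*2))*(-19) = ((4 + 4)*((4*(-2*4/6))*2))*(-19) = (8*((4*(-8*⅙))*2))*(-19) = (8*((4*(-4/3))*2))*(-19) = (8*(-16/3*2))*(-19) = (8*(-32/3))*(-19) = -256/3*(-19) = 4864/3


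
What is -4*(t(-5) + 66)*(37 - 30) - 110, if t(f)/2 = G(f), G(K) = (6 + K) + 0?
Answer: -2014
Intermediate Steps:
G(K) = 6 + K
t(f) = 12 + 2*f (t(f) = 2*(6 + f) = 12 + 2*f)
-4*(t(-5) + 66)*(37 - 30) - 110 = -4*((12 + 2*(-5)) + 66)*(37 - 30) - 110 = -4*((12 - 10) + 66)*7 - 110 = -4*(2 + 66)*7 - 110 = -272*7 - 110 = -4*476 - 110 = -1904 - 110 = -2014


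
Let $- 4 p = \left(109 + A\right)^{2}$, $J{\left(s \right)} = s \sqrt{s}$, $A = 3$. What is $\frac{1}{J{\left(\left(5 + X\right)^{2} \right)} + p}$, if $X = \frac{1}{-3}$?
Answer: $- \frac{27}{81928} \approx -0.00032956$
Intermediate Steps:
$X = - \frac{1}{3} \approx -0.33333$
$J{\left(s \right)} = s^{\frac{3}{2}}$
$p = -3136$ ($p = - \frac{\left(109 + 3\right)^{2}}{4} = - \frac{112^{2}}{4} = \left(- \frac{1}{4}\right) 12544 = -3136$)
$\frac{1}{J{\left(\left(5 + X\right)^{2} \right)} + p} = \frac{1}{\left(\left(5 - \frac{1}{3}\right)^{2}\right)^{\frac{3}{2}} - 3136} = \frac{1}{\left(\left(\frac{14}{3}\right)^{2}\right)^{\frac{3}{2}} - 3136} = \frac{1}{\left(\frac{196}{9}\right)^{\frac{3}{2}} - 3136} = \frac{1}{\frac{2744}{27} - 3136} = \frac{1}{- \frac{81928}{27}} = - \frac{27}{81928}$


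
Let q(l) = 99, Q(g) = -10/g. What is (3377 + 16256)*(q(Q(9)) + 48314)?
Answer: 950492429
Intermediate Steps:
(3377 + 16256)*(q(Q(9)) + 48314) = (3377 + 16256)*(99 + 48314) = 19633*48413 = 950492429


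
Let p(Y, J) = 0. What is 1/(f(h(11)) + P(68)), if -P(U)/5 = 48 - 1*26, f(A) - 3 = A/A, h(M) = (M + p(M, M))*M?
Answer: -1/106 ≈ -0.0094340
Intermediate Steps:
h(M) = M² (h(M) = (M + 0)*M = M*M = M²)
f(A) = 4 (f(A) = 3 + A/A = 3 + 1 = 4)
P(U) = -110 (P(U) = -5*(48 - 1*26) = -5*(48 - 26) = -5*22 = -110)
1/(f(h(11)) + P(68)) = 1/(4 - 110) = 1/(-106) = -1/106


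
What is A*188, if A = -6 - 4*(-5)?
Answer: 2632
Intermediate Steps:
A = 14 (A = -6 + 20 = 14)
A*188 = 14*188 = 2632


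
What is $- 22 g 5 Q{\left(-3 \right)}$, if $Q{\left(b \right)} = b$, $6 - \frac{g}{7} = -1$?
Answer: $16170$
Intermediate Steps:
$g = 49$ ($g = 42 - -7 = 42 + 7 = 49$)
$- 22 g 5 Q{\left(-3 \right)} = \left(-22\right) 49 \cdot 5 \left(-3\right) = \left(-1078\right) \left(-15\right) = 16170$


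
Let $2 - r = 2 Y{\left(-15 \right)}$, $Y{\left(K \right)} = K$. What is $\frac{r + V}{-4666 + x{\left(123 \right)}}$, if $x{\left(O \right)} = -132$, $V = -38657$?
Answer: $\frac{38625}{4798} \approx 8.0502$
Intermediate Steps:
$r = 32$ ($r = 2 - 2 \left(-15\right) = 2 - -30 = 2 + 30 = 32$)
$\frac{r + V}{-4666 + x{\left(123 \right)}} = \frac{32 - 38657}{-4666 - 132} = - \frac{38625}{-4798} = \left(-38625\right) \left(- \frac{1}{4798}\right) = \frac{38625}{4798}$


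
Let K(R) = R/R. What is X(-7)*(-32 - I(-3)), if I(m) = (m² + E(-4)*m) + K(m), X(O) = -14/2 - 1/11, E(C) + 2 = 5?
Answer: 234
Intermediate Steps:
E(C) = 3 (E(C) = -2 + 5 = 3)
X(O) = -78/11 (X(O) = -14*½ - 1*1/11 = -7 - 1/11 = -78/11)
K(R) = 1
I(m) = 1 + m² + 3*m (I(m) = (m² + 3*m) + 1 = 1 + m² + 3*m)
X(-7)*(-32 - I(-3)) = -78*(-32 - (1 + (-3)² + 3*(-3)))/11 = -78*(-32 - (1 + 9 - 9))/11 = -78*(-32 - 1*1)/11 = -78*(-32 - 1)/11 = -78/11*(-33) = 234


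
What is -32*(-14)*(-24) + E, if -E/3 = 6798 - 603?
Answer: -29337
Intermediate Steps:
E = -18585 (E = -3*(6798 - 603) = -3*6195 = -18585)
-32*(-14)*(-24) + E = -32*(-14)*(-24) - 18585 = 448*(-24) - 18585 = -10752 - 18585 = -29337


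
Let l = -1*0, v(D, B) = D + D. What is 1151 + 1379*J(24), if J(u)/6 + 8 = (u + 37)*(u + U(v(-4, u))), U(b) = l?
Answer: 12048095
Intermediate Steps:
v(D, B) = 2*D
l = 0
U(b) = 0
J(u) = -48 + 6*u*(37 + u) (J(u) = -48 + 6*((u + 37)*(u + 0)) = -48 + 6*((37 + u)*u) = -48 + 6*(u*(37 + u)) = -48 + 6*u*(37 + u))
1151 + 1379*J(24) = 1151 + 1379*(-48 + 6*24² + 222*24) = 1151 + 1379*(-48 + 6*576 + 5328) = 1151 + 1379*(-48 + 3456 + 5328) = 1151 + 1379*8736 = 1151 + 12046944 = 12048095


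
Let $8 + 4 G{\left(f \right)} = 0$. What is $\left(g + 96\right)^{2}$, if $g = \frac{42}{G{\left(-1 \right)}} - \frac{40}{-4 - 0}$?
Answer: $7225$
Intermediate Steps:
$G{\left(f \right)} = -2$ ($G{\left(f \right)} = -2 + \frac{1}{4} \cdot 0 = -2 + 0 = -2$)
$g = -11$ ($g = \frac{42}{-2} - \frac{40}{-4 - 0} = 42 \left(- \frac{1}{2}\right) - \frac{40}{-4 + 0} = -21 - \frac{40}{-4} = -21 - -10 = -21 + 10 = -11$)
$\left(g + 96\right)^{2} = \left(-11 + 96\right)^{2} = 85^{2} = 7225$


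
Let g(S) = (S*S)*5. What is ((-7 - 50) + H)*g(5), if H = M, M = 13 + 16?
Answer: -3500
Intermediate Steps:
g(S) = 5*S**2 (g(S) = S**2*5 = 5*S**2)
M = 29
H = 29
((-7 - 50) + H)*g(5) = ((-7 - 50) + 29)*(5*5**2) = (-57 + 29)*(5*25) = -28*125 = -3500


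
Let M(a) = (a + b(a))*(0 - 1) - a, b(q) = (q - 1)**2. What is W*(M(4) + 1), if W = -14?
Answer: 224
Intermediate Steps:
b(q) = (-1 + q)**2
M(a) = -(-1 + a)**2 - 2*a (M(a) = (a + (-1 + a)**2)*(0 - 1) - a = (a + (-1 + a)**2)*(-1) - a = (-a - (-1 + a)**2) - a = -(-1 + a)**2 - 2*a)
W*(M(4) + 1) = -14*((-1 - 1*4**2) + 1) = -14*((-1 - 1*16) + 1) = -14*((-1 - 16) + 1) = -14*(-17 + 1) = -14*(-16) = 224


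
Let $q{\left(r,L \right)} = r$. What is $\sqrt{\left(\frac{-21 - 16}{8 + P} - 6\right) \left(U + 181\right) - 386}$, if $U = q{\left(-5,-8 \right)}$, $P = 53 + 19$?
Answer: $\frac{i \sqrt{38085}}{5} \approx 39.031 i$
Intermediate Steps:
$P = 72$
$U = -5$
$\sqrt{\left(\frac{-21 - 16}{8 + P} - 6\right) \left(U + 181\right) - 386} = \sqrt{\left(\frac{-21 - 16}{8 + 72} - 6\right) \left(-5 + 181\right) - 386} = \sqrt{\left(- \frac{37}{80} - 6\right) 176 - 386} = \sqrt{\left(- \frac{517}{80}\right) 176 - 386} = \sqrt{- \frac{5687}{5} - 386} = \sqrt{- \frac{7617}{5}} = \frac{i \sqrt{38085}}{5}$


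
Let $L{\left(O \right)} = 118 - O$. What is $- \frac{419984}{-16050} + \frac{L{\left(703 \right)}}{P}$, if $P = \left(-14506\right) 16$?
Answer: $\frac{48742997857}{1862570400} \approx 26.17$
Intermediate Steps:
$P = -232096$
$- \frac{419984}{-16050} + \frac{L{\left(703 \right)}}{P} = - \frac{419984}{-16050} + \frac{118 - 703}{-232096} = \left(-419984\right) \left(- \frac{1}{16050}\right) + \left(118 - 703\right) \left(- \frac{1}{232096}\right) = \frac{209992}{8025} - - \frac{585}{232096} = \frac{209992}{8025} + \frac{585}{232096} = \frac{48742997857}{1862570400}$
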